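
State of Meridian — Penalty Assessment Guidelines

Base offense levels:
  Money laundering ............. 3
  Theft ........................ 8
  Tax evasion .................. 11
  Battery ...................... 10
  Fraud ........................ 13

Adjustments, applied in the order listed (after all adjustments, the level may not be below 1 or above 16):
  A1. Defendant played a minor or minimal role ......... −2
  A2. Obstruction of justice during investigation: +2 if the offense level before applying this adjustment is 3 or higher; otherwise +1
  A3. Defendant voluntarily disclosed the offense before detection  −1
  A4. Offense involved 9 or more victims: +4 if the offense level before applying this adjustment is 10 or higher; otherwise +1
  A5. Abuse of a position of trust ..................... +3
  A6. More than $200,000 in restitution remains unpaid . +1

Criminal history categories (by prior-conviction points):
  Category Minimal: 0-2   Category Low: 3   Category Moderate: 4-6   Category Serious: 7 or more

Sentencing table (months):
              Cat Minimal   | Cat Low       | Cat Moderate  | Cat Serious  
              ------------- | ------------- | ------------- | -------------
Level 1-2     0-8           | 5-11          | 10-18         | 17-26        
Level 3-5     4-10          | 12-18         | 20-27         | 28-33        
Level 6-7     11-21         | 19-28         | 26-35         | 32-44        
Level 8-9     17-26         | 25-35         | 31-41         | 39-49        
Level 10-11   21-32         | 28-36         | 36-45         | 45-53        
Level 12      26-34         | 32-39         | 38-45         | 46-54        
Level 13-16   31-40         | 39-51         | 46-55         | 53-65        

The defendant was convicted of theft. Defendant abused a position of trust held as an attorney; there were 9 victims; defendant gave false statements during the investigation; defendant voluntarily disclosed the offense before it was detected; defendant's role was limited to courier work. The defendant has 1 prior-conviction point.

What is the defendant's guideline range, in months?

Base offense level for theft: 8.
A1 applies: 8 − 2 = 6.
A2 applies (level before this adjustment is 6 ≥ 3, so +2): 6 + 2 = 8.
A3 applies: 8 − 1 = 7.
A4 applies (level before this adjustment is 7 < 10, so +1): 7 + 1 = 8.
A5 applies: 8 + 3 = 11.
A6 does not apply.
Final offense level: 11.
Criminal history: 1 prior point → Category Minimal (0-2).
Level 11 falls in the 10-11 band.
Grid: Level 10-11 × Category Minimal = 21-32 months.

21-32 months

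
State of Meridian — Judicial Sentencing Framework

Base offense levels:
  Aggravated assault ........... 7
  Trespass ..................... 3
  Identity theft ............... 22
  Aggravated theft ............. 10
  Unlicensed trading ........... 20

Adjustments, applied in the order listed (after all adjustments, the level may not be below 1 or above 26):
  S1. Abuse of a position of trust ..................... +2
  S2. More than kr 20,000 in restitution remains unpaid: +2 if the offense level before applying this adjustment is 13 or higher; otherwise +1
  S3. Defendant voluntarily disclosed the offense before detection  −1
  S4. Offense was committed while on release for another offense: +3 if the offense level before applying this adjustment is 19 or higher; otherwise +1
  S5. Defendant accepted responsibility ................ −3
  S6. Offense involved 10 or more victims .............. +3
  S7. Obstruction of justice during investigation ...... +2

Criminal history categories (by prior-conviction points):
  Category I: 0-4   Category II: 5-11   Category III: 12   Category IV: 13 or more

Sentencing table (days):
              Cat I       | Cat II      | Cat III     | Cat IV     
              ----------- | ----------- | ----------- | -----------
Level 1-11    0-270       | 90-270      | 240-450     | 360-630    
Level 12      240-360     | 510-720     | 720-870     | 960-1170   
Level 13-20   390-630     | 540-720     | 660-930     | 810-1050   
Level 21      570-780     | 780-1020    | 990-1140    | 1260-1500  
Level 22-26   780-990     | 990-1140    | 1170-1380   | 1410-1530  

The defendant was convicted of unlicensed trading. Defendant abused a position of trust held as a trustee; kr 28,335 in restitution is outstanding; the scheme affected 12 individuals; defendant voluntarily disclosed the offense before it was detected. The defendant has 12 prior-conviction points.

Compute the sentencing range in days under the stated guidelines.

Base offense level for unlicensed trading: 20.
S1 applies: 20 + 2 = 22.
S2 applies (level before this adjustment is 22 ≥ 13, so +2): 22 + 2 = 24.
S3 applies: 24 − 1 = 23.
S5 does not apply.
S6 applies: 23 + 3 = 26.
S7 does not apply.
Final offense level: 26.
Criminal history: 12 prior points → Category III (12).
Level 26 falls in the 22-26 band.
Grid: Level 22-26 × Category III = 1170-1380 days.

1170-1380 days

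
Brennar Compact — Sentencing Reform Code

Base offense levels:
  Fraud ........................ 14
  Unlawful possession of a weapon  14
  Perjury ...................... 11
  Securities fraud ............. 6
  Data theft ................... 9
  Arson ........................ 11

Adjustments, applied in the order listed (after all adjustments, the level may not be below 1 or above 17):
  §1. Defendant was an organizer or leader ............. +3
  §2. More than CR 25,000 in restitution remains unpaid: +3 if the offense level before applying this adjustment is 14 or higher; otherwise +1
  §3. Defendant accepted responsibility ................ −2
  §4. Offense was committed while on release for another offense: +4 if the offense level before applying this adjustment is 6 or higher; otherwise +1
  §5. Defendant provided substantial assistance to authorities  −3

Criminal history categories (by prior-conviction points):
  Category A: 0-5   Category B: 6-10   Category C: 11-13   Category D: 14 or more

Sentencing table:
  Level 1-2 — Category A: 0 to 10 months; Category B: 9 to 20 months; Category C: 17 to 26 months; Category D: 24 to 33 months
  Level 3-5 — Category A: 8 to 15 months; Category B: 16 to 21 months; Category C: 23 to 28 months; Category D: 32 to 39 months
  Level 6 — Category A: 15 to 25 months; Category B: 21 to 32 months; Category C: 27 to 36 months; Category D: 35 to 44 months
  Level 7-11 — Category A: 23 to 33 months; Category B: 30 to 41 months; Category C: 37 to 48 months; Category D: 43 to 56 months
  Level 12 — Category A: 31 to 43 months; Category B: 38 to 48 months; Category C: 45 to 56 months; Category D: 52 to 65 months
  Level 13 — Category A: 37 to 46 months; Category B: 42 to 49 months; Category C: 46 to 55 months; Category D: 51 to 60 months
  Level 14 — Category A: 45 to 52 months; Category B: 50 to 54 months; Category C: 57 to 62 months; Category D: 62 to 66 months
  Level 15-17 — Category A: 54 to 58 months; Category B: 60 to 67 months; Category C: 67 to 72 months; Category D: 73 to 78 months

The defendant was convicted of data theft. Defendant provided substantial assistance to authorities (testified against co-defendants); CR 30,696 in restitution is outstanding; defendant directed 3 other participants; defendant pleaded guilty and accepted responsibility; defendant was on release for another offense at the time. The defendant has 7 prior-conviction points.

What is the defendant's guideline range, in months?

38-48 months

Base offense level for data theft: 9.
§1 applies: 9 + 3 = 12.
§2 applies (level before this adjustment is 12 < 14, so +1): 12 + 1 = 13.
§3 applies: 13 − 2 = 11.
§4 applies (level before this adjustment is 11 ≥ 6, so +4): 11 + 4 = 15.
§5 applies: 15 − 3 = 12.
Final offense level: 12.
Criminal history: 7 prior points → Category B (6-10).
Level 12 falls in the 12 band.
Grid: Level 12 × Category B = 38-48 months.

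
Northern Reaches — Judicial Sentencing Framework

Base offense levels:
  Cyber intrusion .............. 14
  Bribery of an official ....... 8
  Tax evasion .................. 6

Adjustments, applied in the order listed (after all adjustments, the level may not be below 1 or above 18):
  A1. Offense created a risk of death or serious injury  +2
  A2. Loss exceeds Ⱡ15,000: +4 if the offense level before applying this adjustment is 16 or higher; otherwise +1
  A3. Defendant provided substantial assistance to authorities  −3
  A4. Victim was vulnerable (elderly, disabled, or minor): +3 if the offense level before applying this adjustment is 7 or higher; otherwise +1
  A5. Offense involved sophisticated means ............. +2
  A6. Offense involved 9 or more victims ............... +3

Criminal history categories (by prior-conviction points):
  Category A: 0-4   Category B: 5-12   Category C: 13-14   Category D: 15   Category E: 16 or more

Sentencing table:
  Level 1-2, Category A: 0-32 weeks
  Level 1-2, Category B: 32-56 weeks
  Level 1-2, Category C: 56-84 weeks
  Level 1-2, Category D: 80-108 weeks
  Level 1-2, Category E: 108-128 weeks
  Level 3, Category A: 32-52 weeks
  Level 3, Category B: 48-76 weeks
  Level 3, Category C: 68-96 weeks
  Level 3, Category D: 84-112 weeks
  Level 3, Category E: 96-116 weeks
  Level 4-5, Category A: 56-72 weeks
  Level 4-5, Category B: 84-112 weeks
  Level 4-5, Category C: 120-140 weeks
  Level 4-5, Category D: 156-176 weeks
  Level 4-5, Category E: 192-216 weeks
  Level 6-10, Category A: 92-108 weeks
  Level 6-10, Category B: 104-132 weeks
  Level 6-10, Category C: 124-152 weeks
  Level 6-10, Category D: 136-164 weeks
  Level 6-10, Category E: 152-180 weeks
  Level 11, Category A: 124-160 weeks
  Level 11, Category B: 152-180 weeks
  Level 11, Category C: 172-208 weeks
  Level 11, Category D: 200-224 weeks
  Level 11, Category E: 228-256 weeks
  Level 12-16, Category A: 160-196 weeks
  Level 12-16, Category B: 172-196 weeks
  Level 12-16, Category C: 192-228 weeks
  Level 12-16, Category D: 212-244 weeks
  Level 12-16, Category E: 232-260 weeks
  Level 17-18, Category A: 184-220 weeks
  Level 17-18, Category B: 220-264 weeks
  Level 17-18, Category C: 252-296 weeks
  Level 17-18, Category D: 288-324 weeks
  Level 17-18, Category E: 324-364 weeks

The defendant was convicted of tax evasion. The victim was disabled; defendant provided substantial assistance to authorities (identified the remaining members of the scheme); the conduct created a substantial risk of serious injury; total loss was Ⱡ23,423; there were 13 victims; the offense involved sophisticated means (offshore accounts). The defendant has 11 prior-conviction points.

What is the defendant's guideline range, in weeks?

172-196 weeks

Base offense level for tax evasion: 6.
A1 applies: 6 + 2 = 8.
A2 applies (level before this adjustment is 8 < 16, so +1): 8 + 1 = 9.
A3 applies: 9 − 3 = 6.
A4 applies (level before this adjustment is 6 < 7, so +1): 6 + 1 = 7.
A5 applies: 7 + 2 = 9.
A6 applies: 9 + 3 = 12.
Final offense level: 12.
Criminal history: 11 prior points → Category B (5-12).
Level 12 falls in the 12-16 band.
Grid: Level 12-16 × Category B = 172-196 weeks.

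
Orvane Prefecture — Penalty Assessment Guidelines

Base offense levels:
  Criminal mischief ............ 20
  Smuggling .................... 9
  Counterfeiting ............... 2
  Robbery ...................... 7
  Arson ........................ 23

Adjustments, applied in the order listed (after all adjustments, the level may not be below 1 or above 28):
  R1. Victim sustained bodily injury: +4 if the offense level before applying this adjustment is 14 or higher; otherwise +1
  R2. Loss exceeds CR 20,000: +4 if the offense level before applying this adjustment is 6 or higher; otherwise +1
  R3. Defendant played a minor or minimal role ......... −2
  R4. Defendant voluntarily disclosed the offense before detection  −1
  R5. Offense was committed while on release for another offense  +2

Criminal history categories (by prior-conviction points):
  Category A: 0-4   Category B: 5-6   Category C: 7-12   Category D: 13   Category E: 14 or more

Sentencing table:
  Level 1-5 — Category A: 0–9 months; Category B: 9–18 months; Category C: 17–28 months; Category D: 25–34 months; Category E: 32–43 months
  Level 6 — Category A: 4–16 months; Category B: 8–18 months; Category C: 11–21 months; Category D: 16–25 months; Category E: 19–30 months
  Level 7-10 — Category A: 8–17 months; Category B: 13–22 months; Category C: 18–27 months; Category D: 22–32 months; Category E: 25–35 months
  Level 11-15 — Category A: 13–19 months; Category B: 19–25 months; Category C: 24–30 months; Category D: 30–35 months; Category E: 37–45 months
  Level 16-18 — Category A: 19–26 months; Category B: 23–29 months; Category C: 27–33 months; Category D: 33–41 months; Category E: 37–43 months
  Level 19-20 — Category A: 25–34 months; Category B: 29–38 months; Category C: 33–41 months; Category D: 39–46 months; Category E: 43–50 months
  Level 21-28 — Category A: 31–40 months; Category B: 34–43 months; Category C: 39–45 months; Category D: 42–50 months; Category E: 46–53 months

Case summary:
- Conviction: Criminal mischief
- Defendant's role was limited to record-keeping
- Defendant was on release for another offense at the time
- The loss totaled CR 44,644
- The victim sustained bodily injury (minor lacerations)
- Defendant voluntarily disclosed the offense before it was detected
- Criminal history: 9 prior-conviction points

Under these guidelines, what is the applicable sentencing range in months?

Base offense level for criminal mischief: 20.
R1 applies (level before this adjustment is 20 ≥ 14, so +4): 20 + 4 = 24.
R2 applies (level before this adjustment is 24 ≥ 6, so +4): 24 + 4 = 28.
R3 applies: 28 − 2 = 26.
R4 applies: 26 − 1 = 25.
R5 applies: 25 + 2 = 27.
Final offense level: 27.
Criminal history: 9 prior points → Category C (7-12).
Level 27 falls in the 21-28 band.
Grid: Level 21-28 × Category C = 39-45 months.

39-45 months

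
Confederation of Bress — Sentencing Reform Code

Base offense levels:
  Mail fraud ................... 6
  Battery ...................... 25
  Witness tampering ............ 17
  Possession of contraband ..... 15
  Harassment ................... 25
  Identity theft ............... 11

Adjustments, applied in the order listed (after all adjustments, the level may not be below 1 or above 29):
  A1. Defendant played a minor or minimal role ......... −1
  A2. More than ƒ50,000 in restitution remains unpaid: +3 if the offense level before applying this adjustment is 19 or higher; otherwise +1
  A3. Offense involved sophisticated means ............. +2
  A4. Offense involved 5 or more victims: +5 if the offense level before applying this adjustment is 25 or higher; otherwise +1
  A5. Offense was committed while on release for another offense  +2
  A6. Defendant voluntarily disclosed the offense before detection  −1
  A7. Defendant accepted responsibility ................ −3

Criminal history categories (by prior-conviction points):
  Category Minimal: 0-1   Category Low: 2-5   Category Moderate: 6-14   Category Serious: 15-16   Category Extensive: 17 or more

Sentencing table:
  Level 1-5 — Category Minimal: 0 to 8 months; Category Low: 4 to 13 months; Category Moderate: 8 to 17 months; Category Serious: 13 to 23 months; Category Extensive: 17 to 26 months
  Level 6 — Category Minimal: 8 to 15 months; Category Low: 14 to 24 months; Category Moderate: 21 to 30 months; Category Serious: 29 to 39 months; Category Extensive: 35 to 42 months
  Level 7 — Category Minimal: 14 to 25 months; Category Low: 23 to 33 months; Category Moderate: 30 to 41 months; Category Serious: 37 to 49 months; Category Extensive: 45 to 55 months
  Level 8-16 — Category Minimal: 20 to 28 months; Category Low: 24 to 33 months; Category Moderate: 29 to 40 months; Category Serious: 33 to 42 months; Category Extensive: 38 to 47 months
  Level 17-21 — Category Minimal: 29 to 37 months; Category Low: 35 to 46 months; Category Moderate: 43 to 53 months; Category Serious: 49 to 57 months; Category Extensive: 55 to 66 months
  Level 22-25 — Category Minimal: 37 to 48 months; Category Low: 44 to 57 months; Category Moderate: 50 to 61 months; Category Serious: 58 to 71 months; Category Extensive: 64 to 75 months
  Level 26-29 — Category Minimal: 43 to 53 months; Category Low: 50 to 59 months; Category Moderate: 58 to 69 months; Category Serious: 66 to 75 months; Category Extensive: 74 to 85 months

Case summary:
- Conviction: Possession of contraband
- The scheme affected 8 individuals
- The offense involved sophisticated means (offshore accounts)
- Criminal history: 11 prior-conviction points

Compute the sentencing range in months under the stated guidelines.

43-53 months

Base offense level for possession of contraband: 15.
A2 does not apply.
A3 applies: 15 + 2 = 17.
A4 applies (level before this adjustment is 17 < 25, so +1): 17 + 1 = 18.
A6 does not apply.
A7 does not apply.
Final offense level: 18.
Criminal history: 11 prior points → Category Moderate (6-14).
Level 18 falls in the 17-21 band.
Grid: Level 17-21 × Category Moderate = 43-53 months.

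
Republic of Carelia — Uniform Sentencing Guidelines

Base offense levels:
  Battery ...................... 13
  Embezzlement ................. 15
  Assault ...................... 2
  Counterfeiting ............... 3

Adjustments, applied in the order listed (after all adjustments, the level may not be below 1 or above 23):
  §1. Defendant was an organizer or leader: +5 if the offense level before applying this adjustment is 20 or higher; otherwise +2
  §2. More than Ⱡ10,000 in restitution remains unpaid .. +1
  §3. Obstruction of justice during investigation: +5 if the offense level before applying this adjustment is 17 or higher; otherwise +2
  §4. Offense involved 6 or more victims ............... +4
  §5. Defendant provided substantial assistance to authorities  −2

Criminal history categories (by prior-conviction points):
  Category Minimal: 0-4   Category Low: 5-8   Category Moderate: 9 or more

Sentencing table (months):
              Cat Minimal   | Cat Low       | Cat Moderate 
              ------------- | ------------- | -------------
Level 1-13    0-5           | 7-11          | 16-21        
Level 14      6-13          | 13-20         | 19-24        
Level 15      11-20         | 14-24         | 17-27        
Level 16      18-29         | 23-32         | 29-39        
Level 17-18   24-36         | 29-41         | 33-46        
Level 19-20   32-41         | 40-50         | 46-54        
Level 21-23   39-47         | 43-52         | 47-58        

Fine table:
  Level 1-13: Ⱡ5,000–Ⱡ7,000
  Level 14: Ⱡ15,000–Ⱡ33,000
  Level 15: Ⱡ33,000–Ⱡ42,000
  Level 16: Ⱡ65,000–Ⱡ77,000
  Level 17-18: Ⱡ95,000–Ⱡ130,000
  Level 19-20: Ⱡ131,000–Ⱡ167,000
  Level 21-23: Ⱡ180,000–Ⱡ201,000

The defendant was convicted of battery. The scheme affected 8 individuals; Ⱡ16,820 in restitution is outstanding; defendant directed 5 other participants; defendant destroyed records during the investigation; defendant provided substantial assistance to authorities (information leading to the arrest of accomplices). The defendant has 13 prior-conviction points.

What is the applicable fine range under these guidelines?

Base offense level for battery: 13.
§1 applies (level before this adjustment is 13 < 20, so +2): 13 + 2 = 15.
§2 applies: 15 + 1 = 16.
§3 applies (level before this adjustment is 16 < 17, so +2): 16 + 2 = 18.
§4 applies: 18 + 4 = 22.
§5 applies: 22 − 2 = 20.
Final offense level: 20.
Level 20 falls in the 19-20 band.
Fine table: Level 19-20 → Ⱡ131,000–Ⱡ167,000.

Ⱡ131,000–Ⱡ167,000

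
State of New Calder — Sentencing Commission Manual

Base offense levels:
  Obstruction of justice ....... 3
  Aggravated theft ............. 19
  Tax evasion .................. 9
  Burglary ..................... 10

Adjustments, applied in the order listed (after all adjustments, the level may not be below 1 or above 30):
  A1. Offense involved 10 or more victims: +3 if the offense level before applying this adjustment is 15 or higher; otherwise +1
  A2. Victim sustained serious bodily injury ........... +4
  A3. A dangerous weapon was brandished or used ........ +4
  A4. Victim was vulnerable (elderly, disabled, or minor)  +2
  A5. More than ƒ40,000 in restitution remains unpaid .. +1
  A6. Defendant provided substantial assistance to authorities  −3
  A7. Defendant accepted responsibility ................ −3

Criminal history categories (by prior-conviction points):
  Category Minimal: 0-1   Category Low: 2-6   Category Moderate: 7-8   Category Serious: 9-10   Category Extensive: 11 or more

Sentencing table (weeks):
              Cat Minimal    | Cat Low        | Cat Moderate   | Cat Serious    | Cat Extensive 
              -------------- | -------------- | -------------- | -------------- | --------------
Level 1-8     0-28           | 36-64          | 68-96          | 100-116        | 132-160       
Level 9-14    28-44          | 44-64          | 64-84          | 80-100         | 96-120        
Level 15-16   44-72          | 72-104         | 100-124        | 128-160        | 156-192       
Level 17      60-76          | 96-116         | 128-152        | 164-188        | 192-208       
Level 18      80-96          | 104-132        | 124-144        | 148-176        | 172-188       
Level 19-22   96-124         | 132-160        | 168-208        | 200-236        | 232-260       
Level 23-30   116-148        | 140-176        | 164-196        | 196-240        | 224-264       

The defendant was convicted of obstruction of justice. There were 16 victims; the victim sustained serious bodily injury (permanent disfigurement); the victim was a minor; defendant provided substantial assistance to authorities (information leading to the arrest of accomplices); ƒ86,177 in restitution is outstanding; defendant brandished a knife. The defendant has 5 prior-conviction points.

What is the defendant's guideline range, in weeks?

Base offense level for obstruction of justice: 3.
A1 applies (level before this adjustment is 3 < 15, so +1): 3 + 1 = 4.
A2 applies: 4 + 4 = 8.
A3 applies: 8 + 4 = 12.
A4 applies: 12 + 2 = 14.
A5 applies: 14 + 1 = 15.
A6 applies: 15 − 3 = 12.
A7 does not apply.
Final offense level: 12.
Criminal history: 5 prior points → Category Low (2-6).
Level 12 falls in the 9-14 band.
Grid: Level 9-14 × Category Low = 44-64 weeks.

44-64 weeks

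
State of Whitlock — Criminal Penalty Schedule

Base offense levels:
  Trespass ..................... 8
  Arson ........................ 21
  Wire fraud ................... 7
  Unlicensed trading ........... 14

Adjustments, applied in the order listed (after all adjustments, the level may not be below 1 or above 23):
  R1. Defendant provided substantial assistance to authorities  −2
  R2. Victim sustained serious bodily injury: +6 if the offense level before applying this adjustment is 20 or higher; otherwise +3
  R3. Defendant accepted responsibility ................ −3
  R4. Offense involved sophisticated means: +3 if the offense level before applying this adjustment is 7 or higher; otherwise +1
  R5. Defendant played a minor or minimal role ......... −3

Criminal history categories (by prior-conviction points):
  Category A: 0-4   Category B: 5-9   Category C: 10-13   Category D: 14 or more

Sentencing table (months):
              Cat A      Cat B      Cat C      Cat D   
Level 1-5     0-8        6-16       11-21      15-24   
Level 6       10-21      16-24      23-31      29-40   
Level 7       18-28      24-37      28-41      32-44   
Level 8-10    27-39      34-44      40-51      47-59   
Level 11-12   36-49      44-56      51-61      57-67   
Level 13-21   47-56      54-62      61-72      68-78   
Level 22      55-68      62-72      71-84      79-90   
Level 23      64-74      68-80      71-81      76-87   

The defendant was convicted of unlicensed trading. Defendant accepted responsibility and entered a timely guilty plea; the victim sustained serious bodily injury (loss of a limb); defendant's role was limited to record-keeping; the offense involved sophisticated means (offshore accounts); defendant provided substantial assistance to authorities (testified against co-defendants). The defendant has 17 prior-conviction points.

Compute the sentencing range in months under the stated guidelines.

Base offense level for unlicensed trading: 14.
R1 applies: 14 − 2 = 12.
R2 applies (level before this adjustment is 12 < 20, so +3): 12 + 3 = 15.
R3 applies: 15 − 3 = 12.
R4 applies (level before this adjustment is 12 ≥ 7, so +3): 12 + 3 = 15.
R5 applies: 15 − 3 = 12.
Final offense level: 12.
Criminal history: 17 prior points → Category D (14+).
Level 12 falls in the 11-12 band.
Grid: Level 11-12 × Category D = 57-67 months.

57-67 months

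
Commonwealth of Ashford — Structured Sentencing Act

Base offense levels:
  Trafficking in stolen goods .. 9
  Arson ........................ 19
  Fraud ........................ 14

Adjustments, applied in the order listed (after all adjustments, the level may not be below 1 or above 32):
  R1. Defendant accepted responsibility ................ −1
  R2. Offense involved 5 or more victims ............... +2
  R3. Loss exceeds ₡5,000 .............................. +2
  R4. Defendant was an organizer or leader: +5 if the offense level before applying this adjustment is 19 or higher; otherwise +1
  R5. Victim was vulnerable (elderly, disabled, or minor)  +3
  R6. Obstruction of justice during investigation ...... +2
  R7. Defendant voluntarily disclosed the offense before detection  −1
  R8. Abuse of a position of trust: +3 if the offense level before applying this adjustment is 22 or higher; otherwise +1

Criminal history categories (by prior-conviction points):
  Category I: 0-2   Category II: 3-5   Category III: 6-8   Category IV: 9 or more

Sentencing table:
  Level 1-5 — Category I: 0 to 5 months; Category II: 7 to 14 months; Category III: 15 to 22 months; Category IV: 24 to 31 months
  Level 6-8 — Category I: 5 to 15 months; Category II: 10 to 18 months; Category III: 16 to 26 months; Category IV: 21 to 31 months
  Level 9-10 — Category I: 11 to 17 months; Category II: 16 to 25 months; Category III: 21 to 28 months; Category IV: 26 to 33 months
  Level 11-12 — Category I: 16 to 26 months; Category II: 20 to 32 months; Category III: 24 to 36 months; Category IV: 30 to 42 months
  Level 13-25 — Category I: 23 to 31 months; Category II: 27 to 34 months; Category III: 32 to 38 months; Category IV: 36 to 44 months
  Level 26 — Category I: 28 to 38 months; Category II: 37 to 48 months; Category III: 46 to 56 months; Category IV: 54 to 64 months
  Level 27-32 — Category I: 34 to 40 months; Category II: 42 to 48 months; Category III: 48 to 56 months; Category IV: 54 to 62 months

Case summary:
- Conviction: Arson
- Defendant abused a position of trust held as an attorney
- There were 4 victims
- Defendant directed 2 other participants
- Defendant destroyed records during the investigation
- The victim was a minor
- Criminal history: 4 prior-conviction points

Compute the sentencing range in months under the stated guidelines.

Base offense level for arson: 19.
R1 does not apply.
R4 applies (level before this adjustment is 19 ≥ 19, so +5): 19 + 5 = 24.
R5 applies: 24 + 3 = 27.
R6 applies: 27 + 2 = 29.
R7 does not apply.
R8 applies (level before this adjustment is 29 ≥ 22, so +3): 29 + 3 = 32.
Final offense level: 32.
Criminal history: 4 prior points → Category II (3-5).
Level 32 falls in the 27-32 band.
Grid: Level 27-32 × Category II = 42-48 months.

42-48 months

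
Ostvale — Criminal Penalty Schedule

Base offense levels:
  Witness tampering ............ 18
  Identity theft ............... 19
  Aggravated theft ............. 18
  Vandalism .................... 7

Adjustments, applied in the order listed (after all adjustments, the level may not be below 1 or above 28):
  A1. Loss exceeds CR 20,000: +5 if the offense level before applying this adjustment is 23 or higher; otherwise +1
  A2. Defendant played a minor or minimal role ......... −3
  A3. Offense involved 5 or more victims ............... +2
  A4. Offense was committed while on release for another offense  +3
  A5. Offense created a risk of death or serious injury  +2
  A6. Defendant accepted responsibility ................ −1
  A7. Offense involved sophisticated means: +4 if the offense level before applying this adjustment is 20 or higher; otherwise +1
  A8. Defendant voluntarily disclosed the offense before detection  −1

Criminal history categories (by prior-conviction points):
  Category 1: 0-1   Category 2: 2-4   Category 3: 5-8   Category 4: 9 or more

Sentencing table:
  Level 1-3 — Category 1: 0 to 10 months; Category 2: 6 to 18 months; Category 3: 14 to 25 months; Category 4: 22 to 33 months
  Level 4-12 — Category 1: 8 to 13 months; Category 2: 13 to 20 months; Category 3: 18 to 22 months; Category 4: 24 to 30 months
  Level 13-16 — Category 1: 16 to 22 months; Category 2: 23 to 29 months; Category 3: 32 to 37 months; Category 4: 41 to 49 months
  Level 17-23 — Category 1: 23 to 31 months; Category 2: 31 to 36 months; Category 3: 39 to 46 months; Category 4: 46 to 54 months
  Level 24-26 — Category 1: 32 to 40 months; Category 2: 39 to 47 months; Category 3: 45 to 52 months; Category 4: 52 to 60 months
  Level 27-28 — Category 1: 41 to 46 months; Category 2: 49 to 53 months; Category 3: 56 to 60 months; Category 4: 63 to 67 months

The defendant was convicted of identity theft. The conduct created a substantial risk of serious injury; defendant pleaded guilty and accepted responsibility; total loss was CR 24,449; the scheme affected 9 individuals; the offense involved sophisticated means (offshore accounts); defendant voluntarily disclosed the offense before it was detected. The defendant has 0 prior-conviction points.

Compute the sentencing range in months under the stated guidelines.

Base offense level for identity theft: 19.
A1 applies (level before this adjustment is 19 < 23, so +1): 19 + 1 = 20.
A2 does not apply.
A3 applies: 20 + 2 = 22.
A5 applies: 22 + 2 = 24.
A6 applies: 24 − 1 = 23.
A7 applies (level before this adjustment is 23 ≥ 20, so +4): 23 + 4 = 27.
A8 applies: 27 − 1 = 26.
Final offense level: 26.
Criminal history: 0 prior points → Category 1 (0-1).
Level 26 falls in the 24-26 band.
Grid: Level 24-26 × Category 1 = 32-40 months.

32-40 months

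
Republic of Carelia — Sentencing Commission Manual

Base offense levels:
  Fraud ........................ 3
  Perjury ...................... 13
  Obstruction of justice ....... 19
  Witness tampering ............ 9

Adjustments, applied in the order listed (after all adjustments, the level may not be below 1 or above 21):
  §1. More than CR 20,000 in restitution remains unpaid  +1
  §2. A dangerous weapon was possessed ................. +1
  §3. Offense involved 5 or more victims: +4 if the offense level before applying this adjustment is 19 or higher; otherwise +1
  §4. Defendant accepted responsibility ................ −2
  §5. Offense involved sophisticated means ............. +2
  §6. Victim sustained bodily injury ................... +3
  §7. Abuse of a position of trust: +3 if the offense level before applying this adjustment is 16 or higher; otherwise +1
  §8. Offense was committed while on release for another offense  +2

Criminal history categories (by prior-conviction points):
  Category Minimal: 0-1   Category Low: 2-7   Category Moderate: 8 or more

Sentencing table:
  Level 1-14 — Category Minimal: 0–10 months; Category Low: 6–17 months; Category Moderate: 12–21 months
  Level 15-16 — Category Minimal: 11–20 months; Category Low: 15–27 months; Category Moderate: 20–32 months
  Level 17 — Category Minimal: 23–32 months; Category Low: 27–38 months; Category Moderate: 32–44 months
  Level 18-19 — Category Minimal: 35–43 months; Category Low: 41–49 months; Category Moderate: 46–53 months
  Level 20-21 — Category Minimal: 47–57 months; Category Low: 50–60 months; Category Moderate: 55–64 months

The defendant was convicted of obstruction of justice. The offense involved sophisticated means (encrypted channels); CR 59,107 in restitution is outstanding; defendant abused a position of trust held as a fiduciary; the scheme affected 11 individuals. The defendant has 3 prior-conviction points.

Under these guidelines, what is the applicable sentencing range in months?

50-60 months

Base offense level for obstruction of justice: 19.
§1 applies: 19 + 1 = 20.
§3 applies (level before this adjustment is 20 ≥ 19, so +4): 20 + 4 = 24.
§4 does not apply.
§5 applies: 24 + 2 = 26.
§7 applies (level before this adjustment is 26 ≥ 16, so +3): 26 + 3 = 29.
§8 does not apply.
Level 29 exceeds the maximum of 21; capped at 21.
Final offense level: 21.
Criminal history: 3 prior points → Category Low (2-7).
Level 21 falls in the 20-21 band.
Grid: Level 20-21 × Category Low = 50-60 months.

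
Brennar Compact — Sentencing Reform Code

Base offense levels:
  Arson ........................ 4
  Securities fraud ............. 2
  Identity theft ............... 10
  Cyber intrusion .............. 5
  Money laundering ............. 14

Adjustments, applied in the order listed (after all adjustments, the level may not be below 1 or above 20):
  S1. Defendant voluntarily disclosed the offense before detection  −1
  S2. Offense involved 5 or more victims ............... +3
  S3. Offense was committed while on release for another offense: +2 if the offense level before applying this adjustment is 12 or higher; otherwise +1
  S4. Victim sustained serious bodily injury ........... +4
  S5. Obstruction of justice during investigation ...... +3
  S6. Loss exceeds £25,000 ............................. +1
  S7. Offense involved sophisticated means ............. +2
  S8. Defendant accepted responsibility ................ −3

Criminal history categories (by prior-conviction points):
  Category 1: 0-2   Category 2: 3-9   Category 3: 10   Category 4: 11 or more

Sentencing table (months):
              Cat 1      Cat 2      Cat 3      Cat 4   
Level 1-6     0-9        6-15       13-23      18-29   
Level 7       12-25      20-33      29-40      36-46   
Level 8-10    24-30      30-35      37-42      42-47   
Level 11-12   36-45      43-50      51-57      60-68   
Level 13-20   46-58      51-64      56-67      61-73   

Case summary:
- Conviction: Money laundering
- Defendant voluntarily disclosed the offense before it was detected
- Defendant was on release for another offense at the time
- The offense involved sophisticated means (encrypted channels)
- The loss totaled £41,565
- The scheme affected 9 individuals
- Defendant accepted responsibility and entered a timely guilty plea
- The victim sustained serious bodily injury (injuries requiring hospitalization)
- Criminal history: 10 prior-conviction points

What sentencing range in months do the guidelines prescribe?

56-67 months

Base offense level for money laundering: 14.
S1 applies: 14 − 1 = 13.
S2 applies: 13 + 3 = 16.
S3 applies (level before this adjustment is 16 ≥ 12, so +2): 16 + 2 = 18.
S4 applies: 18 + 4 = 22.
S5 does not apply.
S6 applies: 22 + 1 = 23.
S7 applies: 23 + 2 = 25.
S8 applies: 25 − 3 = 22.
Level 22 exceeds the maximum of 20; capped at 20.
Final offense level: 20.
Criminal history: 10 prior points → Category 3 (10).
Level 20 falls in the 13-20 band.
Grid: Level 13-20 × Category 3 = 56-67 months.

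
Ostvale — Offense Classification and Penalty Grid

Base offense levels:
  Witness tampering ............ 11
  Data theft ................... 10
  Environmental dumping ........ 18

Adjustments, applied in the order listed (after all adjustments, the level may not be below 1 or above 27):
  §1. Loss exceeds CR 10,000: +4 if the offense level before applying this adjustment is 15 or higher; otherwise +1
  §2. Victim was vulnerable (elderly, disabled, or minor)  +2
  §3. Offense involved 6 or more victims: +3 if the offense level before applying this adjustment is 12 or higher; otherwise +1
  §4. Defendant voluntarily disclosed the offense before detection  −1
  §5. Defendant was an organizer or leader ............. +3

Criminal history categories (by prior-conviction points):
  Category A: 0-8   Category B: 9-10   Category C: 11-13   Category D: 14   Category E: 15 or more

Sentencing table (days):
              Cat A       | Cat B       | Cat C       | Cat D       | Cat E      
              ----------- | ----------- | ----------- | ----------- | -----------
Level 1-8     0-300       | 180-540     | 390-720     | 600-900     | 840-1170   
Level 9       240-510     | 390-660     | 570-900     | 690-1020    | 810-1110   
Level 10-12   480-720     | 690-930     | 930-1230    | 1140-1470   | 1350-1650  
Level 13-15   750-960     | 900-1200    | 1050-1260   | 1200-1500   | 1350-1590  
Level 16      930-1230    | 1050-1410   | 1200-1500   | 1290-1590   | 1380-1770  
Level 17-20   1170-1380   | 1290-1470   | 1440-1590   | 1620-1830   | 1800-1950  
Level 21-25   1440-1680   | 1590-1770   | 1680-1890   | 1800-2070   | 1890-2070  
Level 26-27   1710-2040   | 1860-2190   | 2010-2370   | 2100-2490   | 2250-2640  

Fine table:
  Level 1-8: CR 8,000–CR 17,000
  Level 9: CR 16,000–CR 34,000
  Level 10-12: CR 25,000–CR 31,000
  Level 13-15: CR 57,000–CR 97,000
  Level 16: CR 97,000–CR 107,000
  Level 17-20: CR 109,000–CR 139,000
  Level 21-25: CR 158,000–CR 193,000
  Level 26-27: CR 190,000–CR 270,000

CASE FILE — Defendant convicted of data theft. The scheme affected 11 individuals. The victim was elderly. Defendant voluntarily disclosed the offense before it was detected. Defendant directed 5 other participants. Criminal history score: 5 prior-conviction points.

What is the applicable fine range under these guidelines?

Base offense level for data theft: 10.
§2 applies: 10 + 2 = 12.
§3 applies (level before this adjustment is 12 ≥ 12, so +3): 12 + 3 = 15.
§4 applies: 15 − 1 = 14.
§5 applies: 14 + 3 = 17.
Final offense level: 17.
Level 17 falls in the 17-20 band.
Fine table: Level 17-20 → CR 109,000–CR 139,000.

CR 109,000–CR 139,000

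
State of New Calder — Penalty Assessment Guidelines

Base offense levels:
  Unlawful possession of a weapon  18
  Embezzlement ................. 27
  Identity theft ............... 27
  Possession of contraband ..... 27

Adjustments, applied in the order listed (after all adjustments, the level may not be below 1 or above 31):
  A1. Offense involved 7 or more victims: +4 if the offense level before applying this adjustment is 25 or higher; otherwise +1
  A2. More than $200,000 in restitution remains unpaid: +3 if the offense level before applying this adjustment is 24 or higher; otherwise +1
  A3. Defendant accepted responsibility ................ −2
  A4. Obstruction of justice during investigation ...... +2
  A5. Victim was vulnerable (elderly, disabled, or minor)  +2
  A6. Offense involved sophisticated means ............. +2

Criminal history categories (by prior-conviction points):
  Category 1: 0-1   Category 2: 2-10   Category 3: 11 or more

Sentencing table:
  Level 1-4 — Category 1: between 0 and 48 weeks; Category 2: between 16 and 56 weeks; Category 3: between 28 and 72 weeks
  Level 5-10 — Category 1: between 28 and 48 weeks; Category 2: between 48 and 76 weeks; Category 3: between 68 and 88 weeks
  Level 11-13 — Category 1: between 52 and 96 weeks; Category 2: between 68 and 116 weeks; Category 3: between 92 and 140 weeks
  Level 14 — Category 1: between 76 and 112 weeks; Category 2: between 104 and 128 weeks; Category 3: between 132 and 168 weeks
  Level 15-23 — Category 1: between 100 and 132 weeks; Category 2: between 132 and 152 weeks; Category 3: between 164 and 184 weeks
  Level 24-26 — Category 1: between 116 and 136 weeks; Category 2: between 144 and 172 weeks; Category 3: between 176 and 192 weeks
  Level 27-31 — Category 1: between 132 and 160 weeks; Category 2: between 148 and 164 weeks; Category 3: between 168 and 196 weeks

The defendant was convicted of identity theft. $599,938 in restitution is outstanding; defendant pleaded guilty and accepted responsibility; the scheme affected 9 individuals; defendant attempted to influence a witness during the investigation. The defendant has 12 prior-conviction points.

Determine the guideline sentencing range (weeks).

168-196 weeks

Base offense level for identity theft: 27.
A1 applies (level before this adjustment is 27 ≥ 25, so +4): 27 + 4 = 31.
A2 applies (level before this adjustment is 31 ≥ 24, so +3): 31 + 3 = 34.
A3 applies: 34 − 2 = 32.
A4 applies: 32 + 2 = 34.
Level 34 exceeds the maximum of 31; capped at 31.
Final offense level: 31.
Criminal history: 12 prior points → Category 3 (11+).
Level 31 falls in the 27-31 band.
Grid: Level 27-31 × Category 3 = 168-196 weeks.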